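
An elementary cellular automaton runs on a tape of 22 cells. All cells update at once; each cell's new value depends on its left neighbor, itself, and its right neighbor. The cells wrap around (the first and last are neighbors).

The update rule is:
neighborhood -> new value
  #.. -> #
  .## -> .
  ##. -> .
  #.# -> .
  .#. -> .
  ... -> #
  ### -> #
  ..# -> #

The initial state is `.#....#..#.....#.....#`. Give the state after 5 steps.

..##...##.#####.###.#.

..####.##.#####.#####.
##.##......###...###.#
#....######.#.###.#...
.####.####.....#...###
..##...##.#####.###.#.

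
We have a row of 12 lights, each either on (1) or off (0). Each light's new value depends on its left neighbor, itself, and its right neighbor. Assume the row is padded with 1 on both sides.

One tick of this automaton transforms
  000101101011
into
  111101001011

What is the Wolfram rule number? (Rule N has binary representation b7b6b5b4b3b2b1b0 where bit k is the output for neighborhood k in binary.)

position 11: 111 → 1  (bit 7 = 1)
position 6: 110 → 0  (bit 6 = 0)
position 4: 101 → 0  (bit 5 = 0)
position 0: 100 → 1  (bit 4 = 1)
position 5: 011 → 1  (bit 3 = 1)
position 3: 010 → 1  (bit 2 = 1)
position 2: 001 → 1  (bit 1 = 1)
position 1: 000 → 1  (bit 0 = 1)
bits b7..b0 = 10011111 = 159

159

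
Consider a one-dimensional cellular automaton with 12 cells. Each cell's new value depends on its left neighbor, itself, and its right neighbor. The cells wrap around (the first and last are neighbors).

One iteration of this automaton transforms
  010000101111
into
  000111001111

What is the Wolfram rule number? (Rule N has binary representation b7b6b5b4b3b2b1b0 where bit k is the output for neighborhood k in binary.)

203

position 9: 111 → 1  (bit 7 = 1)
position 11: 110 → 1  (bit 6 = 1)
position 0: 101 → 0  (bit 5 = 0)
position 2: 100 → 0  (bit 4 = 0)
position 8: 011 → 1  (bit 3 = 1)
position 1: 010 → 0  (bit 2 = 0)
position 5: 001 → 1  (bit 1 = 1)
position 3: 000 → 1  (bit 0 = 1)
bits b7..b0 = 11001011 = 203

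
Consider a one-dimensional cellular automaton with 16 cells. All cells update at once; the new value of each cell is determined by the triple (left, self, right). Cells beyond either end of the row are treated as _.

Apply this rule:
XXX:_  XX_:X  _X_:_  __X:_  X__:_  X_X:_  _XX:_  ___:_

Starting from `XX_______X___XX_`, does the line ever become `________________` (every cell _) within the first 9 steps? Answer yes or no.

_X____________X_
________________
all cells are _ at step 2

yes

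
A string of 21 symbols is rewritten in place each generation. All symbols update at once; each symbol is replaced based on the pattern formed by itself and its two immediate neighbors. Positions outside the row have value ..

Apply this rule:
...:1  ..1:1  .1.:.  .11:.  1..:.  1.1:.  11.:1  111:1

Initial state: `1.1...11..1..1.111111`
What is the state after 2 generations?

....11.1.1..1...11111
1111.1.....1..11.1111

1111.1.....1..11.1111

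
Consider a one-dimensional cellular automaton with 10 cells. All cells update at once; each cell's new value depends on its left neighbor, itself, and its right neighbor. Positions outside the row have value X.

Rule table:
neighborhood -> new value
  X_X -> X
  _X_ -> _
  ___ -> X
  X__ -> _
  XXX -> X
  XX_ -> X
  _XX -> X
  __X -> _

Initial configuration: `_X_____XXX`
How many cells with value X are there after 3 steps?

X__XXX_XXX
X__XXXXXXX
X__XXXXXXX
count of X: 8

8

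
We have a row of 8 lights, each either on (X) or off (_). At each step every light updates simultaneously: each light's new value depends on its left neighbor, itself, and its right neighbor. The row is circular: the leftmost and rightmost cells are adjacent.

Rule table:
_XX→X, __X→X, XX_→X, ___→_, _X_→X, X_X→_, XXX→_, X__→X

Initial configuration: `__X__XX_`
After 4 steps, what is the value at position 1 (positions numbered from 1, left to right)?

_

_XXXXXXX
_X_____X
_XX___XX
_XXX_XXX
position 1 holds _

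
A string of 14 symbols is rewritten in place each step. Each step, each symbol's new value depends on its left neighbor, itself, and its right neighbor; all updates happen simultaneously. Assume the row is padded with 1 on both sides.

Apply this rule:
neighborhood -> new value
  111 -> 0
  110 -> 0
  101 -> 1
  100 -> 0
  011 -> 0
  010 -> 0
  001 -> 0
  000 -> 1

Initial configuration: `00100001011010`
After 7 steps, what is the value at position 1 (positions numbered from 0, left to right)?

0

00001100100101
01100000000010
10001111111001
00100000000000
00001111111110
01100000000001
10001111111100
position 1 holds 0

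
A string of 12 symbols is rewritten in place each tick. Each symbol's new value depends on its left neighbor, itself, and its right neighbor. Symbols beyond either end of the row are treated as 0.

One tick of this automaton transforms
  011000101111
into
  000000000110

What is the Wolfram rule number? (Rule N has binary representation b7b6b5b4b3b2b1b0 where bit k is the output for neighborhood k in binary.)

position 9: 111 → 1  (bit 7 = 1)
position 2: 110 → 0  (bit 6 = 0)
position 7: 101 → 0  (bit 5 = 0)
position 3: 100 → 0  (bit 4 = 0)
position 1: 011 → 0  (bit 3 = 0)
position 6: 010 → 0  (bit 2 = 0)
position 0: 001 → 0  (bit 1 = 0)
position 4: 000 → 0  (bit 0 = 0)
bits b7..b0 = 10000000 = 128

128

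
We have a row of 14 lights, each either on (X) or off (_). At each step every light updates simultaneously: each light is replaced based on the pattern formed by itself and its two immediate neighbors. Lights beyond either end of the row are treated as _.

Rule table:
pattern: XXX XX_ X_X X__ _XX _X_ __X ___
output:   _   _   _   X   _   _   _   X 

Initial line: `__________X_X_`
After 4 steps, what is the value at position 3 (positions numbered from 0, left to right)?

_

XXXXXXXXX____X
_________XXX__
XXXXXXXX____XX
________XXX___
position 3 holds _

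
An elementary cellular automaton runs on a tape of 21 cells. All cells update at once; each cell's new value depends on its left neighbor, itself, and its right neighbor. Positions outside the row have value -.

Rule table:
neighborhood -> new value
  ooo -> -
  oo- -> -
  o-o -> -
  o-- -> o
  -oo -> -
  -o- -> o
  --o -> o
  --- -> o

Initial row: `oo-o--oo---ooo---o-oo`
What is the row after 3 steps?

---ooo--ooo---oooo---

---ooo--ooo---oooo---
ooo---oo---ooo----ooo
---ooo--ooo---oooo---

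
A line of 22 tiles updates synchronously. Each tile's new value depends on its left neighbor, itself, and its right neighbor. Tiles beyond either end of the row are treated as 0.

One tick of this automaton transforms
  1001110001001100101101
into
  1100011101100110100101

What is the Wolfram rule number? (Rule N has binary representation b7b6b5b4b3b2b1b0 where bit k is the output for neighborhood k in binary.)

85

position 4: 111 → 0  (bit 7 = 0)
position 5: 110 → 1  (bit 6 = 1)
position 17: 101 → 0  (bit 5 = 0)
position 1: 100 → 1  (bit 4 = 1)
position 3: 011 → 0  (bit 3 = 0)
position 0: 010 → 1  (bit 2 = 1)
position 2: 001 → 0  (bit 1 = 0)
position 7: 000 → 1  (bit 0 = 1)
bits b7..b0 = 01010101 = 85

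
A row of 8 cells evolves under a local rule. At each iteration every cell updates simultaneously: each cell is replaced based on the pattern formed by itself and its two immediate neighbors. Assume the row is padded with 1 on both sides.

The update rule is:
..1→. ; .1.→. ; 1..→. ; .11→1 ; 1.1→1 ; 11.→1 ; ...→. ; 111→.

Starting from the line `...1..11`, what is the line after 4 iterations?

......1.
.......1
.......1  (fixed point — unchanged through iteration 4)

.......1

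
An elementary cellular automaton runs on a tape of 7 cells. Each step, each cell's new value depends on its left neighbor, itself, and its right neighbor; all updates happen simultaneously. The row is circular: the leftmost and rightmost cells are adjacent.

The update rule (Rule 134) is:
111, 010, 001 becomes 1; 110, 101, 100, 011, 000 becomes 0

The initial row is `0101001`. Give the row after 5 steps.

0011011

0101011
0101000
1101000
0001001
0011011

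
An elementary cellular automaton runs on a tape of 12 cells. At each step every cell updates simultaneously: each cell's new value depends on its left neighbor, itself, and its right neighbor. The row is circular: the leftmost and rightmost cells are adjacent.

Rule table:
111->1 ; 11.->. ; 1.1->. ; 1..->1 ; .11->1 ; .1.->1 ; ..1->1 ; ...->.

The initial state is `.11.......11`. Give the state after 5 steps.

step 1: .1.1.....11.
step 2: 11.11...11.1
step 3: 1..1.1.11..1
step 4: .111.1.1.111
step 5: .11..1.1.11.

.11..1.1.11.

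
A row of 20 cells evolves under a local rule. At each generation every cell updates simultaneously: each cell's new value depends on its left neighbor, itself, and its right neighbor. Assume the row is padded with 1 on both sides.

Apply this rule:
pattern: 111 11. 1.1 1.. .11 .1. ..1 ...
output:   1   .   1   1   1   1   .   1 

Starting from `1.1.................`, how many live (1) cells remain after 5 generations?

19

generation 1: .111111111111111111.
generation 2: 111111111111111111.1
generation 3: 11111111111111111.11
generation 4: 1111111111111111.111
generation 5: 111111111111111.1111
count of 1: 19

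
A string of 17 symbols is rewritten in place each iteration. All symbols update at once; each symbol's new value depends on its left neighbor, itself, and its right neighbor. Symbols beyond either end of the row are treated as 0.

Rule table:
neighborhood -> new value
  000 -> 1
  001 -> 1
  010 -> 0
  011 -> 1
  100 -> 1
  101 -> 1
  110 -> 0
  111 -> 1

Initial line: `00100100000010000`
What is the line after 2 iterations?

11011011111101111
10110111111011110

10110111111011110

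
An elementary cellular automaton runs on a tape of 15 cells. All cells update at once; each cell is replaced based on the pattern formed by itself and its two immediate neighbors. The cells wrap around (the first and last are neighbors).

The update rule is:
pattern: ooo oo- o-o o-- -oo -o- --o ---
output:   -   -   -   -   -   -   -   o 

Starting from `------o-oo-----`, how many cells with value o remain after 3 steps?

ooooo------oooo
------oooo-----
ooooo------oooo
count of o: 9

9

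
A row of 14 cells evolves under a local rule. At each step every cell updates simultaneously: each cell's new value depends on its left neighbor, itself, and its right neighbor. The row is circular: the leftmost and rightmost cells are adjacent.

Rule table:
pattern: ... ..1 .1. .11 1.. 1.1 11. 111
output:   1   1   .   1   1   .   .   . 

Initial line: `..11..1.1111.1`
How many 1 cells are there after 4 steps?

111.11..1.....
1...1.11.11111
.111..1..1....
11..11.11.1111
count of 1: 10

10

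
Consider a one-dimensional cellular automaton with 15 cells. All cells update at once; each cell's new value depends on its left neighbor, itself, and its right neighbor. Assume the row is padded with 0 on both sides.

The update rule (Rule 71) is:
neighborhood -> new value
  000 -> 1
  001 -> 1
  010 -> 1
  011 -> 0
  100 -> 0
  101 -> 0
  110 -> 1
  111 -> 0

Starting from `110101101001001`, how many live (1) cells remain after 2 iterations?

010100101011011
110101101001001
count of 1: 8

8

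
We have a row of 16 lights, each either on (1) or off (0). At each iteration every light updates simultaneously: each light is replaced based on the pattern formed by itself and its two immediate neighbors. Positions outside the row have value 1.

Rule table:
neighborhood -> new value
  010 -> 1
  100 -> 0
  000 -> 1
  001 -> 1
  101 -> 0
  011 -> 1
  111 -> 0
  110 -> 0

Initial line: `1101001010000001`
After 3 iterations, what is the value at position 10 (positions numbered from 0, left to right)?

0001011010111111
0111010010100000
0100010110101111
position 10 holds 1

1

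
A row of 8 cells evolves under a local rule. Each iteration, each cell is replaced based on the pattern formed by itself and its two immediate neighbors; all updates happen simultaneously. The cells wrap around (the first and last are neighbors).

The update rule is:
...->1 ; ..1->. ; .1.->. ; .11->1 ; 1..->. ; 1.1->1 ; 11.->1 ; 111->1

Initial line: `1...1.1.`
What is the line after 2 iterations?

..1..1.1
......1.

......1.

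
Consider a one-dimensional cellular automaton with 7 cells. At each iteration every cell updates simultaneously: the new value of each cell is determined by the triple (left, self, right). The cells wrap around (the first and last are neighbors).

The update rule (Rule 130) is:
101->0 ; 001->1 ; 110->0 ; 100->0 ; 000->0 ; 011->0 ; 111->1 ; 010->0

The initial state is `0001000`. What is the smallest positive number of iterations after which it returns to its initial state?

iteration 1: 0010000
iteration 2: 0100000
iteration 3: 1000000
iteration 4: 0000001
iteration 5: 0000010
iteration 6: 0000100
iteration 7: 0001000

7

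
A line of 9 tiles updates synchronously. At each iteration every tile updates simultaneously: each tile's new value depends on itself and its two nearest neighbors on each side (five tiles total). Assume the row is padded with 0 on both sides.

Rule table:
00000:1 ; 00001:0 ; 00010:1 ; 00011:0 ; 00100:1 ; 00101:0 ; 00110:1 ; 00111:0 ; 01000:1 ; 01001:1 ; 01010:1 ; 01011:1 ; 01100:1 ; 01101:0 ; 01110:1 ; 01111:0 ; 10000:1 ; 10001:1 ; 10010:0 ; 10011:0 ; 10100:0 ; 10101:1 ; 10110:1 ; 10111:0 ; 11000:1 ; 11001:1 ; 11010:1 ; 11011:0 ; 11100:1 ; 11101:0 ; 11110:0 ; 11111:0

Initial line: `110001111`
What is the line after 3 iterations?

111100001
000111011
100010011

100010011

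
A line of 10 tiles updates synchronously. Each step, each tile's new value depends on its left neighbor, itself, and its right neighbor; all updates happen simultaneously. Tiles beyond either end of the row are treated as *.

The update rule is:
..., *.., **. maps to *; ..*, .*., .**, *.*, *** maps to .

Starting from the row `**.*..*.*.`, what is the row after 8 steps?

***...***.

step 1: .*..*.....
step 2: ..*..****.
step 3: *..*....*.
step 4: **..***...
step 5: .**...***.
step 6: ..***...*.
step 7: *...***...
step 8: ***...***.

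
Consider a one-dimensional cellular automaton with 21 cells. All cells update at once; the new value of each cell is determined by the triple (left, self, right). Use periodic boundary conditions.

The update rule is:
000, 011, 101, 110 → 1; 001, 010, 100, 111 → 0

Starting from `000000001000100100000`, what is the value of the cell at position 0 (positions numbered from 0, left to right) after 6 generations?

111111100010000001111
000000101000111101000
111110010010100110011
000010000001000110010
111000111100010110000
101010100101001110110
position 0 holds 1

1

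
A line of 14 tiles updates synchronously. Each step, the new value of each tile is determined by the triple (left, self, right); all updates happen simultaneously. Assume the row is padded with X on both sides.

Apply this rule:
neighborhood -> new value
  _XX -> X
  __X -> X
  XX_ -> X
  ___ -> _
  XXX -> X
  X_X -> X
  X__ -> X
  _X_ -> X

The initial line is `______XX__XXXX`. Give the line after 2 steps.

X____XXXXXXXXX
XX__XXXXXXXXXX

XX__XXXXXXXXXX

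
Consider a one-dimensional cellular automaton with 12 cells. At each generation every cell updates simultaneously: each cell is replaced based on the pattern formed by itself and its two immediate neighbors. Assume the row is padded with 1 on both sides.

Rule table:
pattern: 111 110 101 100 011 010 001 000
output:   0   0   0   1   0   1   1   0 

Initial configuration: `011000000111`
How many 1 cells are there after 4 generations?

4

000100001000
101110011101
000001100000
100010010001
count of 1: 4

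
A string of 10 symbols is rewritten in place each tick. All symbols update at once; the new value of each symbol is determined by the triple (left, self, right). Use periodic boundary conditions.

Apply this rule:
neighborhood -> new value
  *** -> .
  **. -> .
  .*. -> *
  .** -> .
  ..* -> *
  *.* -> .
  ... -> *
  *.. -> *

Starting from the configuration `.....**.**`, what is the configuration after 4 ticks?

*****.....
.....*****
*****.....  (repeats tick 1; period 2)
tick 4: .....*****

.....*****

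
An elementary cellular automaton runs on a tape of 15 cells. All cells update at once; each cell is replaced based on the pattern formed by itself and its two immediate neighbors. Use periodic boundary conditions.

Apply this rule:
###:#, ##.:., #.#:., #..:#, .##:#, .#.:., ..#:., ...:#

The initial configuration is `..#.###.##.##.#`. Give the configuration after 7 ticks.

#...##..#..#...
.##.#.#..#..##.
.#.....#..#.#.#
..####..#......
#.###.#..######
..##...#.######
#.#.##...#####.

#.#.##...#####.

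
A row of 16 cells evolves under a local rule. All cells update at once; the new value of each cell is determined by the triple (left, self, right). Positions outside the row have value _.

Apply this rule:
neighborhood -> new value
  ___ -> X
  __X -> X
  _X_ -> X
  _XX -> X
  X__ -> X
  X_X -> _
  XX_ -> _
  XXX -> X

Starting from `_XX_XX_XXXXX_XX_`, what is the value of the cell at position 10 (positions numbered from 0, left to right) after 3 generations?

XX__X__XXXX__X_X
X_XXXXXXXX_XXX_X
X_XXXXXXX__XX__X
position 10 holds _

_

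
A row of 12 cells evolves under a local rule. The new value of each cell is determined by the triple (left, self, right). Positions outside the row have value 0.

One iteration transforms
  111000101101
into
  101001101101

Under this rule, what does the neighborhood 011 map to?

1

At position 0 the neighborhood is 011; the next row has 1 there.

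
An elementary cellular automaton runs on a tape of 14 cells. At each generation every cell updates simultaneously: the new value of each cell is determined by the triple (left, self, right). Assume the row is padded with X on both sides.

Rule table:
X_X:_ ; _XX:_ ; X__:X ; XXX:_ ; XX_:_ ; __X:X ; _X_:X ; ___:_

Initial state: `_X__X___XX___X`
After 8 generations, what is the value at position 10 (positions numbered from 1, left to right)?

_XXXXX_X__X_X_
_______XXXX_X_
X_____X_____X_
_X___XXX___XX_
_XX_X___X_X___
____XX_XX_XX_X
X__X__________
_XXXX________X
position 10 holds _

_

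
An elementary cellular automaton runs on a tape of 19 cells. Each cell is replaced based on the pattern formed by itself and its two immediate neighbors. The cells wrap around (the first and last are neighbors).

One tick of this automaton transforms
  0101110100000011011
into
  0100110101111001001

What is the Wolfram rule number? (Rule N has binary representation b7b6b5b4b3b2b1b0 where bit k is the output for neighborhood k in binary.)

197

position 4: 111 → 1  (bit 7 = 1)
position 5: 110 → 1  (bit 6 = 1)
position 0: 101 → 0  (bit 5 = 0)
position 8: 100 → 0  (bit 4 = 0)
position 3: 011 → 0  (bit 3 = 0)
position 1: 010 → 1  (bit 2 = 1)
position 13: 001 → 0  (bit 1 = 0)
position 9: 000 → 1  (bit 0 = 1)
bits b7..b0 = 11000101 = 197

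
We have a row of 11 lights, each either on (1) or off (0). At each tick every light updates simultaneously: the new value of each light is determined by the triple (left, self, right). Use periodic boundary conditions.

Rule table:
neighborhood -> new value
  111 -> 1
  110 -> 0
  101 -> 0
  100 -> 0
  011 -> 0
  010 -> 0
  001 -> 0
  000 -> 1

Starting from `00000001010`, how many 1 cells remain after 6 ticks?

tick 1: 11111100000
tick 2: 01111001110
tick 3: 00110000100
tick 4: 10000110001
tick 5: 00110000100  (repeats tick 3; period 2)
tick 6: 10000110001
count of 1: 4

4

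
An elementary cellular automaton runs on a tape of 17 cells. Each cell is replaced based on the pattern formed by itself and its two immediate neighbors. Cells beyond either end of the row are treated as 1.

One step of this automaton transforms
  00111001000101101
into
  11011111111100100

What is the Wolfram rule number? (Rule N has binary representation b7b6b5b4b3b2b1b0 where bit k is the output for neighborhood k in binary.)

position 3: 111 → 1  (bit 7 = 1)
position 4: 110 → 1  (bit 6 = 1)
position 12: 101 → 0  (bit 5 = 0)
position 0: 100 → 1  (bit 4 = 1)
position 2: 011 → 0  (bit 3 = 0)
position 7: 010 → 1  (bit 2 = 1)
position 1: 001 → 1  (bit 1 = 1)
position 9: 000 → 1  (bit 0 = 1)
bits b7..b0 = 11010111 = 215

215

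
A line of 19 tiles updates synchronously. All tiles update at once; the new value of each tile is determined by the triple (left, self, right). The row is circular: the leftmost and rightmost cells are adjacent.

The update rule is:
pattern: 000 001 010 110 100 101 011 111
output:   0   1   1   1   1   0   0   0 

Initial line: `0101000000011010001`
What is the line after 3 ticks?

0111011010101111111

tick 1: 0101100000101011011
tick 2: 0100110001101001001
tick 3: 0111011010101111111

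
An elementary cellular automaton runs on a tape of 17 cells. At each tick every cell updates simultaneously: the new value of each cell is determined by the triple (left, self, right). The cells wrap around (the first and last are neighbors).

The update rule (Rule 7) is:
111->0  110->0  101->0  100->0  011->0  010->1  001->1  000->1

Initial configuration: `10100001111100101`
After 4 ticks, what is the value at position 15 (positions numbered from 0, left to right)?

0

tick 1: 00101110000001100
tick 2: 11100000111110001
tick 3: 00001111000000110
tick 4: 11110000011111000
position 15 holds 0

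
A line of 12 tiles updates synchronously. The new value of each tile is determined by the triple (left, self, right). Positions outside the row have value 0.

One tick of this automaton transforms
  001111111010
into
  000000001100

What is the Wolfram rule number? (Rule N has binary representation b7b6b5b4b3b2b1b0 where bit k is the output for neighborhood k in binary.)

96

position 3: 111 → 0  (bit 7 = 0)
position 8: 110 → 1  (bit 6 = 1)
position 9: 101 → 1  (bit 5 = 1)
position 11: 100 → 0  (bit 4 = 0)
position 2: 011 → 0  (bit 3 = 0)
position 10: 010 → 0  (bit 2 = 0)
position 1: 001 → 0  (bit 1 = 0)
position 0: 000 → 0  (bit 0 = 0)
bits b7..b0 = 01100000 = 96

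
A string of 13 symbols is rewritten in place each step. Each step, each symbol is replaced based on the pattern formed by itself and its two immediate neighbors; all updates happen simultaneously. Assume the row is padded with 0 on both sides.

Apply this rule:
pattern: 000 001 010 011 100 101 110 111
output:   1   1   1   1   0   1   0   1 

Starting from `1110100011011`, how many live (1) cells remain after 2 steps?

8

1101101110110
1011011101100
count of 1: 8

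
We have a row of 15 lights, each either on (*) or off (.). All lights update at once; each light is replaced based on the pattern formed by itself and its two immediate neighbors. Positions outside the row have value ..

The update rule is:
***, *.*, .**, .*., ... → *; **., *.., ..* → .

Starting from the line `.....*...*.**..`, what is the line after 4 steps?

*.*******...***

****.*.*.***..*
***.*******...*
**.*******..*.*
*.*******...***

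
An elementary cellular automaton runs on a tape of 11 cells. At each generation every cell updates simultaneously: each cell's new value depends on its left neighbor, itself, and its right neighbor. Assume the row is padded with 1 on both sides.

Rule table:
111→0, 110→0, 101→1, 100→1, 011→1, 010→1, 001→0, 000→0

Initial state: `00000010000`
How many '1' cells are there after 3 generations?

7

generation 1: 10000011000
generation 2: 01000010100
generation 3: 11100011110
count of 1: 7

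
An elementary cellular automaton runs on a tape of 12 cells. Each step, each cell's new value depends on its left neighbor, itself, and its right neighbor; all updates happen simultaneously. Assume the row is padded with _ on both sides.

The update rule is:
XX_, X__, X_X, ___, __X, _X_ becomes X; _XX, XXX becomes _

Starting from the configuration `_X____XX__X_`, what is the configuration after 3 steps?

XXXXX_XXXXXX

XXXXXX_XXXXX
_____XX____X
XXXXX_XXXXXX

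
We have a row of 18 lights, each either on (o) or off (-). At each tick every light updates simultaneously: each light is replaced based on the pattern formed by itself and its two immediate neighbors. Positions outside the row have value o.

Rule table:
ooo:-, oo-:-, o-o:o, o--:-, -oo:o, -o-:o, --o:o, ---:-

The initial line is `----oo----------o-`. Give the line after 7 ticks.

---------oo--oo-oo

---oo----------ooo
--oo----------oo--
-oo----------oo--o
oo----------oo--oo
-----------oo--oo-
----------oo--oo-o
---------oo--oo-oo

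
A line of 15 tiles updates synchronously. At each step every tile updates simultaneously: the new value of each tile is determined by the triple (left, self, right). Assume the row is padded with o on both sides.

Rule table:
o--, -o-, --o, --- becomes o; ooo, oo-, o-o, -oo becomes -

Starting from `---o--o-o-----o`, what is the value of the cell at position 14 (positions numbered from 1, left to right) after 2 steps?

ooooooo-oooooo-
---------------
position 14 holds -

-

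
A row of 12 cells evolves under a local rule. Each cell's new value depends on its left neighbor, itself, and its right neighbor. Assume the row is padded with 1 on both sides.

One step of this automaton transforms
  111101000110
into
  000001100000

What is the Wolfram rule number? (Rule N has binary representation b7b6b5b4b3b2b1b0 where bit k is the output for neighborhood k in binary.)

position 0: 111 → 0  (bit 7 = 0)
position 3: 110 → 0  (bit 6 = 0)
position 4: 101 → 0  (bit 5 = 0)
position 6: 100 → 1  (bit 4 = 1)
position 9: 011 → 0  (bit 3 = 0)
position 5: 010 → 1  (bit 2 = 1)
position 8: 001 → 0  (bit 1 = 0)
position 7: 000 → 0  (bit 0 = 0)
bits b7..b0 = 00010100 = 20

20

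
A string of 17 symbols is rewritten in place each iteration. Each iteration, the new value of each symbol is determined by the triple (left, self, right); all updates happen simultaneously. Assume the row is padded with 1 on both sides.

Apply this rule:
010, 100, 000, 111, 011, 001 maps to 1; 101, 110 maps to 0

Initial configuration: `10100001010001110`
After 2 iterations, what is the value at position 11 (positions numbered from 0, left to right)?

1

00111111011111100
11111110011111011
position 11 holds 1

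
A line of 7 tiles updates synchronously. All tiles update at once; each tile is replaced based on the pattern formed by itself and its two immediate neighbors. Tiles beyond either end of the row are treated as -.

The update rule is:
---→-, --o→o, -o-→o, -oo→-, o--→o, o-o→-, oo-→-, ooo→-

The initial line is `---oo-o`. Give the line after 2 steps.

-ooo-oo

--o---o
-ooo-oo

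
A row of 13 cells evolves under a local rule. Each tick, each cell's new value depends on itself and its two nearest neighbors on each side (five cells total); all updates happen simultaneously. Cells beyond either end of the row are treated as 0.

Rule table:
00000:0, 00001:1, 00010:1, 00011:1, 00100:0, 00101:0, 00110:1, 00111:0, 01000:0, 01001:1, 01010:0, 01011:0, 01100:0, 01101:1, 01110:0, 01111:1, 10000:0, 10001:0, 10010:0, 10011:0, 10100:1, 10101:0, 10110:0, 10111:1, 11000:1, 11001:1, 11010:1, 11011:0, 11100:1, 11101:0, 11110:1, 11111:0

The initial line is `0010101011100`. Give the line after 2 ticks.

1010001100001

tick 1: 1100000010110
tick 2: 1010001100001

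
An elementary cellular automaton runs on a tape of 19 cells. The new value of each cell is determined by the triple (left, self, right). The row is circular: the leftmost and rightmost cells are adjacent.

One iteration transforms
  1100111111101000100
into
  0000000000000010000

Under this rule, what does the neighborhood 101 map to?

0

At position 11 the neighborhood is 101; the next row has 0 there.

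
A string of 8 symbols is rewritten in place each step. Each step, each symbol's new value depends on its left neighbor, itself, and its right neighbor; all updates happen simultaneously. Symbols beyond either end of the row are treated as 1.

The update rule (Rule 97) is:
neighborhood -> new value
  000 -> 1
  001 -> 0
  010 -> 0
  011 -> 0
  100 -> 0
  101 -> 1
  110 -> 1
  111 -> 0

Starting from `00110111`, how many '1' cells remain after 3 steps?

3

00011000
01001010
10000101
count of 1: 3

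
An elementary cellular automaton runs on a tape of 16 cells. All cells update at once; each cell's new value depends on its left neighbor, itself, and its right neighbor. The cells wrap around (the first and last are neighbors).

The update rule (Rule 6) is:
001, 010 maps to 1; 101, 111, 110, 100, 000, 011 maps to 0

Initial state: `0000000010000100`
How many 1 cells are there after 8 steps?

2

step 1: 0000000110001100
step 2: 0000001000010000
step 3: 0000011000110000
step 4: 0000100001000000
step 5: 0001100011000000
step 6: 0010000100000000
step 7: 0110001100000000
step 8: 1000010000000000
count of 1: 2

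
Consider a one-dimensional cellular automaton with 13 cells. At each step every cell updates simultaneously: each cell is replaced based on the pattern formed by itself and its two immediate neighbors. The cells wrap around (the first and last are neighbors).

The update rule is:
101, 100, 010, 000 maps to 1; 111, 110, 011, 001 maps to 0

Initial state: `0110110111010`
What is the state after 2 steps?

1101101110000

0001001000111
1101101110000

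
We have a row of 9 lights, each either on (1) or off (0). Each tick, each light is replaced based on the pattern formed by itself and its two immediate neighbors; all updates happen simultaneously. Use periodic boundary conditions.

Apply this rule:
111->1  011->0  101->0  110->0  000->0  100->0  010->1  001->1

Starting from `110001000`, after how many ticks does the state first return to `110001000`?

000011001
000100011
001100100
010001100
110010000
000110001
001000011
011000100
100001100
100010001
000110010
001000110
011001000
100011000
100100001
001100010
010000110
110001000

18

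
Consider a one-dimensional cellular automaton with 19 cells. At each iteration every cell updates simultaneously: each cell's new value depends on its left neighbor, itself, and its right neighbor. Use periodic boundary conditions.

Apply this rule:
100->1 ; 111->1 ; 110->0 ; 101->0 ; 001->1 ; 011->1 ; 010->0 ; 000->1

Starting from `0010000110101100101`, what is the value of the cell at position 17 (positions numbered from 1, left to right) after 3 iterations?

1101111100001011000
1001111011110010111
0111110011101100111
position 17 holds 1

1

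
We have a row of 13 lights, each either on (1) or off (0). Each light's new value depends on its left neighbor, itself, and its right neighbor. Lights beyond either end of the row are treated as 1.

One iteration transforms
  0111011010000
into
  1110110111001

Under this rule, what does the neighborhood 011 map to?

At position 1 the neighborhood is 011; the next row has 1 there.

1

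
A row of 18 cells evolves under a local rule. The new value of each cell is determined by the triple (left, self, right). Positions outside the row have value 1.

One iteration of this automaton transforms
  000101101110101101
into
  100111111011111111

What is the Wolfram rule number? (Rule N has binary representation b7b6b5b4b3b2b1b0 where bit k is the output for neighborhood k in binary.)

position 9: 111 → 0  (bit 7 = 0)
position 6: 110 → 1  (bit 6 = 1)
position 4: 101 → 1  (bit 5 = 1)
position 0: 100 → 1  (bit 4 = 1)
position 5: 011 → 1  (bit 3 = 1)
position 3: 010 → 1  (bit 2 = 1)
position 2: 001 → 0  (bit 1 = 0)
position 1: 000 → 0  (bit 0 = 0)
bits b7..b0 = 01111100 = 124

124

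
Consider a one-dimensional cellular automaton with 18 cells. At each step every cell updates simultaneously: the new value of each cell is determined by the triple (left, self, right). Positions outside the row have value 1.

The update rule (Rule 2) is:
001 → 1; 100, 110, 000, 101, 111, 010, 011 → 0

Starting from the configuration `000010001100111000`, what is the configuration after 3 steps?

010001000100000100

step 1: 000100010001000001
step 2: 001000100010000010
step 3: 010001000100000100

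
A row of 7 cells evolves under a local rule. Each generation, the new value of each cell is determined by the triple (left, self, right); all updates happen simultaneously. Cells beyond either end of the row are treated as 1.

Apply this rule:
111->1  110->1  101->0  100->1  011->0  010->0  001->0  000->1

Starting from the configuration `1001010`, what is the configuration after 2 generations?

1100000
1111110

1111110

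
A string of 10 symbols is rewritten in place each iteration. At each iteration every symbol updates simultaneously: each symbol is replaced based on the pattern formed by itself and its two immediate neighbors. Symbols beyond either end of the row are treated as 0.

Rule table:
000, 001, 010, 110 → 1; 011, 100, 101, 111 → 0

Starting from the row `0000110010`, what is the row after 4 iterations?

iteration 1: 1111010110
iteration 2: 0001010010
iteration 3: 1111010110  (repeats iteration 1; period 2)
iteration 4: 0001010010

0001010010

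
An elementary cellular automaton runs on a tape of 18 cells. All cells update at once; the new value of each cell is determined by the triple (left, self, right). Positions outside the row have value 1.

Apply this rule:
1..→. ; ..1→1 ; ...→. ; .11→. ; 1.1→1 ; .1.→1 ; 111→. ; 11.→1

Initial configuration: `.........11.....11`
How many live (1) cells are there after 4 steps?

........1.1....1..
.......1111...11.1
......1...1..1.11.
.....11..11.111.11
count of 1: 9

9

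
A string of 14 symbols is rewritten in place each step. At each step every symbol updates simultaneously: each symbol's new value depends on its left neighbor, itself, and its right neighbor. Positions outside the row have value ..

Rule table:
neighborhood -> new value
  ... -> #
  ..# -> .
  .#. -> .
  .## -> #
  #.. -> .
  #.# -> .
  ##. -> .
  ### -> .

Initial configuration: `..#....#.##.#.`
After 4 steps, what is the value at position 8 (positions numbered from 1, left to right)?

#

step 1: #...##...#....
step 2: ..#.#..#...###
step 3: #........#.#..
step 4: ..######.....#
position 8 holds #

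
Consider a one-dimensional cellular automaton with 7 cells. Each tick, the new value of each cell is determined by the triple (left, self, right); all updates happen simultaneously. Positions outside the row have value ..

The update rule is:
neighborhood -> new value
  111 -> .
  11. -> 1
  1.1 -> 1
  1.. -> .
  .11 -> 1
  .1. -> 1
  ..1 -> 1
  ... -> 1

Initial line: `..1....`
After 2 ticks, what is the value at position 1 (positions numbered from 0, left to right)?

.

tick 1: 111.111
tick 2: 1.111.1
position 1 holds .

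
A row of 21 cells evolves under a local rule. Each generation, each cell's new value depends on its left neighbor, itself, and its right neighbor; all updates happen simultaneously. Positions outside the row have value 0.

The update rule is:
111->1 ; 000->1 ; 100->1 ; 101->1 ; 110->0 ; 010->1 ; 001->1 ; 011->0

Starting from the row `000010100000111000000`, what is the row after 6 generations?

111111111111010111111
011111111110111011110
101111111101010101101
110111111011111110011
001011110101111101100
111101101110111010011

111101101110111010011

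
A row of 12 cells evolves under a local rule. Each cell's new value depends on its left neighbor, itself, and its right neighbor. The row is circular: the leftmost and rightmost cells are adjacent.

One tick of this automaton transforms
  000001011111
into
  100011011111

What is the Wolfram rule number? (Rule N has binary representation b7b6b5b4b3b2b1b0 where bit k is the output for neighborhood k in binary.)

222

position 8: 111 → 1  (bit 7 = 1)
position 11: 110 → 1  (bit 6 = 1)
position 6: 101 → 0  (bit 5 = 0)
position 0: 100 → 1  (bit 4 = 1)
position 7: 011 → 1  (bit 3 = 1)
position 5: 010 → 1  (bit 2 = 1)
position 4: 001 → 1  (bit 1 = 1)
position 1: 000 → 0  (bit 0 = 0)
bits b7..b0 = 11011110 = 222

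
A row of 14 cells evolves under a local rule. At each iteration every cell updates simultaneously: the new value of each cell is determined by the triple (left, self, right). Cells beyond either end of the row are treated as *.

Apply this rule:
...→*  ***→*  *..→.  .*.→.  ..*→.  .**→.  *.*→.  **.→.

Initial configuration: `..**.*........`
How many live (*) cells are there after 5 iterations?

3

.......******.
.*****..****..
..***....**...
...*..**....*.
.*.......**...
count of *: 3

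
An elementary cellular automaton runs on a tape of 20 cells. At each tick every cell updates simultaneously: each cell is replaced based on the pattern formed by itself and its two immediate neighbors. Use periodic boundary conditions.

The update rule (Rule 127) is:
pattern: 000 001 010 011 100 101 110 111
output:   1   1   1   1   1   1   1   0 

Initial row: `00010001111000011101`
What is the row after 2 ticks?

11111111001111110111
00000001111000011100

00000001111000011100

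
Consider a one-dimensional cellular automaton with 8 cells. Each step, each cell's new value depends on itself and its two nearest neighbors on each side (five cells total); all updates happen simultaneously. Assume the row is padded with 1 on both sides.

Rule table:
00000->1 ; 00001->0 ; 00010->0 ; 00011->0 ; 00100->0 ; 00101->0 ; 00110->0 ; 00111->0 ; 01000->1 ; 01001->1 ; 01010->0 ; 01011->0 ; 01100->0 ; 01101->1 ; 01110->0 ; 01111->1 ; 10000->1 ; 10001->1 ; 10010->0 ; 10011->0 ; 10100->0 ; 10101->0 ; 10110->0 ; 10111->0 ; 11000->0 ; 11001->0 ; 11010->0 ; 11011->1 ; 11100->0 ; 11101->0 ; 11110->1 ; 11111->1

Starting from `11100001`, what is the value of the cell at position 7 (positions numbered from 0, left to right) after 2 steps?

step 1: 11001000
step 2: 10000110
position 7 holds 0

0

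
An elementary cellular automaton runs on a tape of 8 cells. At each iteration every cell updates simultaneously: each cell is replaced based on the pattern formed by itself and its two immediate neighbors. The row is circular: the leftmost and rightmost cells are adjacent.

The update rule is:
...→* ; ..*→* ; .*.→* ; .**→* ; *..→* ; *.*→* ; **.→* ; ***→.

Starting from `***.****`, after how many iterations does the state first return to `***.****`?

2

..***...
***.****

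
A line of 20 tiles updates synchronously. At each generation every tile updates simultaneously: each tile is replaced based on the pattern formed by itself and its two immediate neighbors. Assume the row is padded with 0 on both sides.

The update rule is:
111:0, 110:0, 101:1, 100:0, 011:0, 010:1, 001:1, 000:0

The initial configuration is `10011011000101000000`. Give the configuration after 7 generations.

10100100001111000000
11101100010000000000
00010000110000000000
00110001000000000000
01000011000000000000
11000100000000000000
00001100000000000000

00001100000000000000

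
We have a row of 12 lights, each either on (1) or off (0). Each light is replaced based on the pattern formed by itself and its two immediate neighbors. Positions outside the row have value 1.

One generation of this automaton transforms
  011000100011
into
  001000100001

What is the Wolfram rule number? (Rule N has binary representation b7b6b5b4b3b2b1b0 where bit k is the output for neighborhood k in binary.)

position 11: 111 → 1  (bit 7 = 1)
position 2: 110 → 1  (bit 6 = 1)
position 0: 101 → 0  (bit 5 = 0)
position 3: 100 → 0  (bit 4 = 0)
position 1: 011 → 0  (bit 3 = 0)
position 6: 010 → 1  (bit 2 = 1)
position 5: 001 → 0  (bit 1 = 0)
position 4: 000 → 0  (bit 0 = 0)
bits b7..b0 = 11000100 = 196

196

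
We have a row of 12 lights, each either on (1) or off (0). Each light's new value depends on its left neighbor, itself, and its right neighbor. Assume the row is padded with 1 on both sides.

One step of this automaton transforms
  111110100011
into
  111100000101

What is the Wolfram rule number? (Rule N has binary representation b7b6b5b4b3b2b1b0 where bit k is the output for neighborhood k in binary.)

130

position 0: 111 → 1  (bit 7 = 1)
position 4: 110 → 0  (bit 6 = 0)
position 5: 101 → 0  (bit 5 = 0)
position 7: 100 → 0  (bit 4 = 0)
position 10: 011 → 0  (bit 3 = 0)
position 6: 010 → 0  (bit 2 = 0)
position 9: 001 → 1  (bit 1 = 1)
position 8: 000 → 0  (bit 0 = 0)
bits b7..b0 = 10000010 = 130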